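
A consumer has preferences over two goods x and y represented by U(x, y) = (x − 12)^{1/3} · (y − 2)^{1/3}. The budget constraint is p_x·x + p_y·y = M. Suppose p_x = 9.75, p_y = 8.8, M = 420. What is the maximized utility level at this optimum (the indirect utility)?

MRS = (y−2)/(x−12). Tangency with p_x/p_y gives y−2 = (p_x/p_y)·(x−12).
After buying the subsistence bundle (12, 2), a share 0.5 of the remaining income goes to x: x* = 12 + 0.5·(M − 12p_x − 2p_y)/p_x.
Discretionary income = 420 − 12·9.75 − 2·8.8 = 285.4; x* = 12 + 0.5·285.4/9.75 = 26.6359; y* = 2 + 0.5·285.4/8.8 = 18.2159.
Utility at the optimum: U(26.6359, 18.2159) = 6.1914.

V = 6.1914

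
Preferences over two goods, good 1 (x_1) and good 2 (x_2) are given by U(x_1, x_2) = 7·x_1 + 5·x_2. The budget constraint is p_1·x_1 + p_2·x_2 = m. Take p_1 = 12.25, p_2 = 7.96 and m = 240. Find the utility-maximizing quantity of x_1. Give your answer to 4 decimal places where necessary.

x_1* = 0

Linear utility — the consumer picks whichever good has higher MU/price: 7/12.25 = 0.5714 vs 5/7.96 = 0.6281.
x_2 gives more utility per dollar, so spend all income on x_2: x_2* = m/p_2, x_1* = 0.
Numerically: x_1* = 0, x_2* = 30.1508.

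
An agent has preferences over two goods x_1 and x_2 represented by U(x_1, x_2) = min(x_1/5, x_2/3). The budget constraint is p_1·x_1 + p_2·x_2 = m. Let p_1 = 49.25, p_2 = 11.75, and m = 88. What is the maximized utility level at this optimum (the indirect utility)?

Leontief preferences: the optimum is at the kink where x_1/5 = x_2/3, i.e. x_2 = (3/5)·x_1.
Budget: p_1·x_1 + p_2·(3/5)·x_1 = m, so (5·p_1 + 3·p_2)·x_1 = 5·m.
Demand: x_1*(p_1,p_2,m) = 5·m/(5·p_1 + 3·p_2), x_2* = 3·m/(5·p_1 + 3·p_2).
Here 5·49.25 + 3·11.75 = 281.5, giving x_1* = 1.5631 and x_2* = 0.9378.
Utility at the optimum: U(1.5631, 0.9378) = 0.3126.

V = 0.3126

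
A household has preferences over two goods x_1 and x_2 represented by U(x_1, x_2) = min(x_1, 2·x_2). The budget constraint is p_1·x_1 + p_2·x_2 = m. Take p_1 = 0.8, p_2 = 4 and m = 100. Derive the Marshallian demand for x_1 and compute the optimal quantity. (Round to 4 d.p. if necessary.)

x_1* = 35.7143

Leontief preferences: the optimum is at the kink where x_1/2 = x_2/1, i.e. x_2 = (1/2)·x_1.
Budget: p_1·x_1 + p_2·(1/2)·x_1 = m, so (2·p_1 + p_2)·x_1 = 2·m.
Demand: x_1*(p_1,p_2,m) = 2·m/(2·p_1 + p_2), x_2* = m/(2·p_1 + p_2).
Here 2·0.8 + 4 = 5.6, giving x_1* = 35.7143.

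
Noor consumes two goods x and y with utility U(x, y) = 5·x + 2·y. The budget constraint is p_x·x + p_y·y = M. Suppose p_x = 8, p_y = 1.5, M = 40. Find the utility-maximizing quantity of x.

x* = 0

Linear utility — the consumer picks whichever good has higher MU/price: 5/8 = 0.625 vs 2/1.5 = 1.3333.
y gives more utility per dollar, so spend all income on y: y* = M/p_y, x* = 0.
Numerically: x* = 0, y* = 26.6667.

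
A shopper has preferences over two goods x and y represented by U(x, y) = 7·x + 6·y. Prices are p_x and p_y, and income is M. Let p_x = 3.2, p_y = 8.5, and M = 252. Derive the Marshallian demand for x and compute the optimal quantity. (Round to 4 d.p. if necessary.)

x* = 78.75

Linear utility — the consumer picks whichever good has higher MU/price: 7/3.2 = 2.1875 vs 6/8.5 = 0.7059.
x gives more utility per dollar, so spend all income on x: x* = M/p_x, y* = 0.
Numerically: x* = 78.75, y* = 0.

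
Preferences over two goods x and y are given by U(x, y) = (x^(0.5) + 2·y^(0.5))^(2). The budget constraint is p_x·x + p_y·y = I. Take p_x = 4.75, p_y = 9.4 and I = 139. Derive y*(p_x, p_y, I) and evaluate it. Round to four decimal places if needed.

MRS = MU_x/MU_y = (1/2)·(y/x)^(0.5). Set equal to p_x/p_y.
Solve for the ratio: y/x = [2·p_x/p_y]^(2).
Substitute y = (y/x)·x into the budget: x* = I/(p_x + p_y·(y/x)).
Numerically y/x = 1.02139, so x* = 139/(4.75 + 9.4·1.02139) = 9.6857 and y* = 1.02139·9.6857 = 9.8929.

y* = 9.8929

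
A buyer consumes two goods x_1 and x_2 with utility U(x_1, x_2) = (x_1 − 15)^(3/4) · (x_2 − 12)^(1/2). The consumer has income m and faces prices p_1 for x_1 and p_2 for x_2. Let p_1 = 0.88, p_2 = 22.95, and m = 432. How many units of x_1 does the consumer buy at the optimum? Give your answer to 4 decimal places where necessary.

x_1* = 112.7727

MRS = (3/2)·(x_2−12)/(x_1−15). Tangency with p_1/p_2 gives x_2−12 = (2/3)·(p_1/p_2)·(x_1−15).
After buying the subsistence bundle (15, 12), a share 0.6 of the remaining income goes to x_1: x_1* = 15 + 0.6·(m − 15p_1 − 12p_2)/p_1.
Discretionary income = 432 − 15·0.88 − 12·22.95 = 143.4; x_1* = 15 + 0.6·143.4/0.88 = 112.7727.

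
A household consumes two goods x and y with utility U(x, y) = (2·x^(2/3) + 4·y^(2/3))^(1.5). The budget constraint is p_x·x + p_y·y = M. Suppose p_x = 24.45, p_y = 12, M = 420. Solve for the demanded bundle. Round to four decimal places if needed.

x* = 0.5021, y* = 33.9769

MU_x ∝ 2·x^(-1/3), MU_y ∝ 4·y^(-1/3), so MRS = (1/2)·(y/x)^(1/3) = p_x/p_y.
Solve for the ratio: y/x = [2·p_x/p_y]^(3).
Substitute y = (y/x)·x into the budget: x* = M/(p_x + p_y·(y/x)).
Numerically y/x = 67.667922, so x* = 420/(24.45 + 12·67.667922) = 0.5021 and y* = 67.667922·0.5021 = 33.9769.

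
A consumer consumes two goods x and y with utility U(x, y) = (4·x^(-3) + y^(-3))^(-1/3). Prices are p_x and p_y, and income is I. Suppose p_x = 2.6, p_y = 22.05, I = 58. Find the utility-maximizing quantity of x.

x* = 4.9418

Substitute y = (y/x)·x into the budget: x* = I/(p_x + p_y·(y/x)).
Numerically y/x = 0.414358, so x* = 58/(2.6 + 22.05·0.414358) = 4.9418.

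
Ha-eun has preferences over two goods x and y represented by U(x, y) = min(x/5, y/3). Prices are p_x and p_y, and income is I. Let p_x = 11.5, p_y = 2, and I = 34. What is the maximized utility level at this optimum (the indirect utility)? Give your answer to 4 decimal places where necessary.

V = 0.5354

With perfect complements, no substitution: consume in ratio x:y = 5:3.
Budget: p_x·x + p_y·(3/5)·x = I, so (5·p_x + 3·p_y)·x = 5·I.
Demand: x*(p_x,p_y,I) = 5·I/(5·p_x + 3·p_y), y* = 3·I/(5·p_x + 3·p_y).
Here 5·11.5 + 3·2 = 63.5, giving x* = 2.6772 and y* = 1.6063.
Utility at the optimum: U(2.6772, 1.6063) = 0.5354.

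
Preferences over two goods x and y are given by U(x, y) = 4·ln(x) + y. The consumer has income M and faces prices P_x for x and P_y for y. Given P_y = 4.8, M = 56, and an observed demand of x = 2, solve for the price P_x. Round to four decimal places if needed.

MU_x = 4/x, MU_y = 1. Tangency: 4/x = P_x/P_y.
So x*(P_x,P_y) = 4·P_y/P_x, independent of income; and y* = (M − 4·P_y)/P_y.
Set x* = 2 in the demand function and solve for P_x: P_x = 9.6.

P_x = 9.6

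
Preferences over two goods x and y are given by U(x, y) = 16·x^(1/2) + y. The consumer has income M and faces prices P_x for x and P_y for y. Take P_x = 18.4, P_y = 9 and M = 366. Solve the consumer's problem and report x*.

x* = 15.3119

MU_x = 8/√x, MU_y = 1. Tangency: 8/√x = P_x/P_y.
Solve: √x = 8·P_y/P_x, so x*(P_x,P_y) = (8·P_y/P_x)², and y* = (M − P_x·x*)/P_y.
Plugging in: x* = (8·9/18.4)² = 15.3119.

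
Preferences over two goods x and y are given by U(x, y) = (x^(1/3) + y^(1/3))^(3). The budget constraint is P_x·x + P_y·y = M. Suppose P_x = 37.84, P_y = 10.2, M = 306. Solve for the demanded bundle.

Substitute y = (y/x)·x into the budget: x* = M/(P_x + P_y·(y/x)).
Numerically y/x = 7.145398, so x* = 306/(37.84 + 10.2·7.145398) = 2.7637 and y* = 7.145398·2.7637 = 19.7474.

x* = 2.7637, y* = 19.7474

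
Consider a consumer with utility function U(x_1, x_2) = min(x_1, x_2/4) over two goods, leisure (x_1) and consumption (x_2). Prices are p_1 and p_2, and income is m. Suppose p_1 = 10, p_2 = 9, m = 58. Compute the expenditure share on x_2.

With perfect complements, no substitution: consume in ratio x_1:x_2 = 1:4.
Budget: p_1·x_1 + p_2·4·x_1 = m, so (p_1 + 4·p_2)·x_1 = m.
Demand: x_1*(p_1,p_2,m) = m/(p_1 + 4·p_2), x_2* = 4·m/(p_1 + 4·p_2).
Here 10 + 4·9 = 46, giving x_1* = 1.2609 and x_2* = 5.0435.
Expenditure on x_2: 9·5.0435 = 45.3913; share = 0.7826.

share on x_2 = 0.7826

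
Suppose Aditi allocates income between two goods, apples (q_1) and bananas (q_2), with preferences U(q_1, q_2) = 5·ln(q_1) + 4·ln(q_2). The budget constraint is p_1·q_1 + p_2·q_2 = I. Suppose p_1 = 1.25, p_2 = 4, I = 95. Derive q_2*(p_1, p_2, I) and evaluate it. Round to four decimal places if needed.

Tangency: MRS = (5/4)·q_2/q_1 = p_1/p_2.
So 5·p_2·q_2 = 4·p_1·q_1; combined with the budget, a share 5/9 of income goes to q_1.
Demand: q_1*(p_1,p_2,I) = 5/9·I/p_1 and q_2* = 4/9·I/p_2.
At p_1=1.25, p_2=4, I=95: q_2* = 4/9·95/4 = 10.5556.

q_2* = 10.5556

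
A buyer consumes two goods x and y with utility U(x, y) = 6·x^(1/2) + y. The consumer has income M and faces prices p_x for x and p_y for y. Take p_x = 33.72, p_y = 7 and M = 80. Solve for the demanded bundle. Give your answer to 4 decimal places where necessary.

Thus x* = (3·p_y/p_x)² — independent of M — with the rest of income spent on y.
Plugging in: x* = (3·7/33.72)² = 0.3878, y* = 9.5602.

x* = 0.3878, y* = 9.5602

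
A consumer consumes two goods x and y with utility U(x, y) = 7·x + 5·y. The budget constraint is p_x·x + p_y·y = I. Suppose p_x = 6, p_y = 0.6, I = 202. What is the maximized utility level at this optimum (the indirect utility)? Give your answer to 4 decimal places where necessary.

V = 1683.3333

Linear utility — the consumer picks whichever good has higher MU/price: 7/6 = 1.1667 vs 5/0.6 = 8.3333.
y gives more utility per dollar, so spend all income on y: y* = I/p_y, x* = 0.
Numerically: x* = 0, y* = 336.6667.
Utility at the optimum: U(0, 336.6667) = 1683.3333.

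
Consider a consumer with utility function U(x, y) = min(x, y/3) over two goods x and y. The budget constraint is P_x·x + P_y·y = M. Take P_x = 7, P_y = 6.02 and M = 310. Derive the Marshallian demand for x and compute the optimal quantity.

With perfect complements, no substitution: consume in ratio x:y = 1:3.
Budget: P_x·x + P_y·3·x = M, so (P_x + 3·P_y)·x = M.
Demand: x*(P_x,P_y,M) = M/(P_x + 3·P_y), y* = 3·M/(P_x + 3·P_y).
Here 7 + 3·6.02 = 25.06, giving x* = 12.3703.

x* = 12.3703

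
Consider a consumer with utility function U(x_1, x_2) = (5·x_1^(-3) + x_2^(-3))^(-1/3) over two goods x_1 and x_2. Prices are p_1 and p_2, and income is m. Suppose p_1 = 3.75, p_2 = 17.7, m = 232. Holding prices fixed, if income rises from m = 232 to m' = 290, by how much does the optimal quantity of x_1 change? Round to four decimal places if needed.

Δx_1* = 4.9234

From the CES first-order condition, 5·(x_2/x_1)^(4) = p_1/p_2.
Hence x_2/x_1 = ((1/5)·p_1/p_2)^(1/(4)), i.e. raised to the 0.25 power.
With the ratio pinned down, the budget gives x_1* = m/(p_1 + p_2·(x_2/x_1)) and x_2* = (x_2/x_1)·x_1*.
Numerically x_2/x_1 = 0.453703, so x_1* = 232/(3.75 + 17.7·0.453703) = 19.6935.
At m' = 290: x_1* = 24.6168. Change: 24.6168 − 19.6935 = 4.9234.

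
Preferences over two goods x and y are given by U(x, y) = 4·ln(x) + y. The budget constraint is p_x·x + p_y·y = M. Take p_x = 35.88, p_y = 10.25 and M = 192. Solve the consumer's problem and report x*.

At the given prices: x* = 4·10.25/35.88 = 1.1427.

x* = 1.1427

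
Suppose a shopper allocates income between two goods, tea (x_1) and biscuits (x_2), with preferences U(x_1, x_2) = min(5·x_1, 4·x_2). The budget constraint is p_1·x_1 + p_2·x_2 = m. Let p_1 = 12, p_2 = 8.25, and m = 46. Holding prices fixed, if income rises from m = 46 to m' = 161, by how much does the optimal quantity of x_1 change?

Δx_1* = 5.1541

With perfect complements, no substitution: consume in ratio x_1:x_2 = 4:5.
Budget: p_1·x_1 + p_2·(5/4)·x_1 = m, so (4·p_1 + 5·p_2)·x_1 = 4·m.
Demand: x_1*(p_1,p_2,m) = 4·m/(4·p_1 + 5·p_2), x_2* = 5·m/(4·p_1 + 5·p_2).
Here 4·12 + 5·8.25 = 89.25, giving x_1* = 2.0616.
At m' = 161: x_1* = 7.2157. Change: 7.2157 − 2.0616 = 5.1541.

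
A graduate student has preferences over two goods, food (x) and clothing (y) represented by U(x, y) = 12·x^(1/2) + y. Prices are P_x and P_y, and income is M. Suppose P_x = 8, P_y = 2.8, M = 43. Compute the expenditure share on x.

Utility is quasi-linear in y; the FOC for x is 6/√x = P_x/P_y.
Solve: √x = 6·P_y/P_x, so x*(P_x,P_y) = (6·P_y/P_x)², and y* = (M − P_x·x*)/P_y.
Plugging in: x* = (6·2.8/8)² = 4.41, y* = 2.7571.
Expenditure on x: 8·4.41 = 35.28; share = 0.8205.

share on x = 0.8205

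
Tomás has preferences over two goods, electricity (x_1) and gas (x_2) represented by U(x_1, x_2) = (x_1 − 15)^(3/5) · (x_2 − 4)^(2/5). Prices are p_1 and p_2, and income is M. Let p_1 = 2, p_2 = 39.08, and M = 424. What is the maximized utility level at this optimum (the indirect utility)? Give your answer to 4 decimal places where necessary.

V = 18.4632

This is Cobb-Douglas in (x_1−15, x_2−4): tangency gives 0.6·p_2·(x_2−4) = 0.4·p_1·(x_1−15).
After buying the subsistence bundle (15, 4), a share 0.6 of the remaining income goes to x_1: x_1* = 15 + 0.6·(M − 15p_1 − 4p_2)/p_1.
Discretionary income = 424 − 15·2 − 4·39.08 = 237.68; x_1* = 15 + 0.6·237.68/2 = 86.304; x_2* = 4 + 0.4·237.68/39.08 = 6.4328.
Utility at the optimum: U(86.304, 6.4328) = 18.4632.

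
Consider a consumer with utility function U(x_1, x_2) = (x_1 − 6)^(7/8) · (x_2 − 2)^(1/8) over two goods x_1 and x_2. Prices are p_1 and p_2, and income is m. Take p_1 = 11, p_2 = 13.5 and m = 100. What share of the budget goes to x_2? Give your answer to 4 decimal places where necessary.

share on x_2 = 0.2787

Discretionary income = 100 − 6·11 − 2·13.5 = 7; x_1* = 6 + 0.875·7/11 = 6.5568; x_2* = 2 + 0.125·7/13.5 = 2.0648.
Expenditure on x_2: 13.5·2.0648 = 27.875; share = 0.2787.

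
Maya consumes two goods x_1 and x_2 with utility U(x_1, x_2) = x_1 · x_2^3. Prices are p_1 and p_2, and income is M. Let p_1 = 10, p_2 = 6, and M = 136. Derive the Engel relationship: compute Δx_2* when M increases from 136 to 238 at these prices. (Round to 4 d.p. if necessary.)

Tangency: MRS = (1/3)·x_2/x_1 = p_1/p_2.
Rearranging, p_2·x_2 = 3·p_1·x_1. Substituting into the budget gives p_1·x_1·(1 + 3) = M.
Demand: x_1*(p_1,p_2,M) = 0.25·M/p_1 and x_2* = 0.75·M/p_2.
At p_1=10, p_2=6, M=136: x_2* = 0.75·136/6 = 17.
At M' = 238: x_2* = 29.75. Change: 29.75 − 17 = 12.75.

Δx_2* = 12.75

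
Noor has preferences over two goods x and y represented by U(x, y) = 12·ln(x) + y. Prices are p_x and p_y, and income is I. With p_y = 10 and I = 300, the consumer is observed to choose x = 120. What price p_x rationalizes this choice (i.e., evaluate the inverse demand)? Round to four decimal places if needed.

MU_x = 12/x, MU_y = 1. Tangency: 12/x = p_x/p_y.
So x*(p_x,p_y) = 12·p_y/p_x, independent of income; and y* = (I − 12·p_y)/p_y.
Set x* = 120 in the demand function and solve for p_x: p_x = 1.

p_x = 1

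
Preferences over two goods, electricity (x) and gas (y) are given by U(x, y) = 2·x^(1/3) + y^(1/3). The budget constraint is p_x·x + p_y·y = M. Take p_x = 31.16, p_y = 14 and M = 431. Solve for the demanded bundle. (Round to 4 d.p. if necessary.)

MRS = MU_x/MU_y = 2·(y/x)^(2/3). Set equal to p_x/p_y.
Hence y/x = ((1/2)·p_x/p_y)^(1/(2/3)), i.e. raised to the 1.5 power.
Substitute y = (y/x)·x into the budget: x* = M/(p_x + p_y·(y/x)).
Numerically y/x = 1.173976, so x* = 431/(31.16 + 14·1.173976) = 9.0554 and y* = 1.173976·9.0554 = 10.6309.

x* = 9.0554, y* = 10.6309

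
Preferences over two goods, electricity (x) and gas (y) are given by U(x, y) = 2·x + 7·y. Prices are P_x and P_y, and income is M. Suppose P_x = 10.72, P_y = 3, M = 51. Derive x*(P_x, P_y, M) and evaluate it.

x* = 0

Linear utility — the consumer picks whichever good has higher MU/price: 2/10.72 = 0.1866 vs 7/3 = 2.3333.
y gives more utility per dollar, so spend all income on y: y* = M/P_y, x* = 0.
Numerically: x* = 0, y* = 17.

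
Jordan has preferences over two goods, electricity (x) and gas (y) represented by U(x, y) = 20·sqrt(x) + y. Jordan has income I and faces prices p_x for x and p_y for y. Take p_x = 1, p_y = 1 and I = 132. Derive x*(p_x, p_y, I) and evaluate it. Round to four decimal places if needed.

Set MRS = p_x/p_y: 10·x^(−1/2) = p_x/p_y.
Thus x* = (10·p_y/p_x)² — independent of I — with the rest of income spent on y.
Plugging in: x* = (10·1/1)² = 100.

x* = 100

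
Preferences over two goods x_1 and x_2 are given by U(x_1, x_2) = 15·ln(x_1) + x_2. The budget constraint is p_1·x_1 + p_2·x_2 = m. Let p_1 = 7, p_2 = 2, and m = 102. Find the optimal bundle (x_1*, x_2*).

x_1* = 4.2857, x_2* = 36

Set MRS = p_1/p_2: (15/x_1)/1 = p_1/p_2.
So x_1*(p_1,p_2) = 15·p_2/p_1, independent of income; and x_2* = (m − 15·p_2)/p_2.
At the given prices: x_1* = 15·2/7 = 4.2857, and x_2* = 36.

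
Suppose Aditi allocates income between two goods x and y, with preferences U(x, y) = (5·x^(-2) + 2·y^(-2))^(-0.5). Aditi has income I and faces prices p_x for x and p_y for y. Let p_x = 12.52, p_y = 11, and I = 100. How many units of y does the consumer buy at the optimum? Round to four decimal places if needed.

MU_x ∝ 5·x^(-3), MU_y ∝ 2·y^(-3), so MRS = (5/2)·(y/x)^(3) = p_x/p_y.
Hence y/x = ((2/5)·p_x/p_y)^(1/(3)), i.e. raised to the 1/3 power.
Substitute y = (y/x)·x into the budget: x* = I/(p_x + p_y·(y/x)).
Numerically y/x = 0.769291, so x* = 100/(12.52 + 11·0.769291) = 4.7659 and y* = 0.769291·4.7659 = 3.6664.

y* = 3.6664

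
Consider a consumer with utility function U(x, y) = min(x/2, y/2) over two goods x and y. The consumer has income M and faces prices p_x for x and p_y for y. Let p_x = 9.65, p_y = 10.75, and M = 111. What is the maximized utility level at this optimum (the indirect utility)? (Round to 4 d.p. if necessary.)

V = 2.7206

Demand: x*(p_x,p_y,M) = 2·M/(2·p_x + 2·p_y), y* = 2·M/(2·p_x + 2·p_y).
Here 2·9.65 + 2·10.75 = 40.8, giving x* = 5.4412 and y* = 5.4412.
Utility at the optimum: U(5.4412, 5.4412) = 2.7206.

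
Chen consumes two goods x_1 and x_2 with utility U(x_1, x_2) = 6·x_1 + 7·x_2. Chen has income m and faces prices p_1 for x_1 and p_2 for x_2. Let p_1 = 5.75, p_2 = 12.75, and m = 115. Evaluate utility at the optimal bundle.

V = 120

Numerically: x_1* = 20, x_2* = 0.
Utility at the optimum: U(20, 0) = 120.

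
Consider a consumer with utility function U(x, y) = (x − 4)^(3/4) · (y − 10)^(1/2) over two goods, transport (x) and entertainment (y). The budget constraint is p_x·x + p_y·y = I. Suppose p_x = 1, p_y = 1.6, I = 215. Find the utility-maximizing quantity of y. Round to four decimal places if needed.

y* = 58.75

This is Cobb-Douglas in (x−4, y−10): tangency gives 0.75·p_y·(y−10) = 0.5·p_x·(x−4).
After buying the subsistence bundle (4, 10), a share 0.6 of the remaining income goes to x: x* = 4 + 0.6·(I − 4p_x − 10p_y)/p_x.
Discretionary income = 215 − 4·1 − 10·1.6 = 195; y* = 10 + 0.4·195/1.6 = 58.75.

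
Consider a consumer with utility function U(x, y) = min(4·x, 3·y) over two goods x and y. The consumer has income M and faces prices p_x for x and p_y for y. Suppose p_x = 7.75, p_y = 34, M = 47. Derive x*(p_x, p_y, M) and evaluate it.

x* = 0.8854

Demand: x*(p_x,p_y,M) = 3·M/(3·p_x + 4·p_y), y* = 4·M/(3·p_x + 4·p_y).
Here 3·7.75 + 4·34 = 159.25, giving x* = 0.8854.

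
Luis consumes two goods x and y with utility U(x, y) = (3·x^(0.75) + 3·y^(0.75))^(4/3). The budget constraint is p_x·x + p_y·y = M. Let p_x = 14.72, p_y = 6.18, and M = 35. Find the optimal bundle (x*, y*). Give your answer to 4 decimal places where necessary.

MRS = MU_x/MU_y = (y/x)^(0.25). Set equal to p_x/p_y.
Hence y/x = (p_x/p_y)^(1/(0.25)), i.e. raised to the 4 power.
Substitute y = (y/x)·x into the budget: x* = M/(p_x + p_y·(y/x)).
Numerically y/x = 32.186766, so x* = 35/(14.72 + 6.18·32.186766) = 0.1638 and y* = 32.186766·0.1638 = 5.2732.

x* = 0.1638, y* = 5.2732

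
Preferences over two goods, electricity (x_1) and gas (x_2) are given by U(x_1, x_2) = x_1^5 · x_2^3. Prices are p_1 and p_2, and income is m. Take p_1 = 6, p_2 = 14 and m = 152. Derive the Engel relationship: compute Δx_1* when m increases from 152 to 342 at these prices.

The MRS is (5/3)·x_2/x_1. Set MRS = p_1/p_2.
So 5·p_2·x_2 = 3·p_1·x_1; combined with the budget, a share 0.625 of income goes to x_1.
Demand: x_1*(p_1,p_2,m) = 0.625·m/p_1 and x_2* = 0.375·m/p_2.
At p_1=6, p_2=14, m=152: x_1* = 0.625·152/6 = 15.8333.
At m' = 342: x_1* = 35.625. Change: 35.625 − 15.8333 = 19.7917.

Δx_1* = 19.7917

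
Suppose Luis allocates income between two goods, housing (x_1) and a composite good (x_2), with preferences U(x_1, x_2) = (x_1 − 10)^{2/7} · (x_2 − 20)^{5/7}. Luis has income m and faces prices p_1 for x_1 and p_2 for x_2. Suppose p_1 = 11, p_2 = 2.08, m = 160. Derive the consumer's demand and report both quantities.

Let x_1' = x_1−10, x_2' = x_2−20. MRS = (2/5)·x_2'/x_1' = p_1/p_2.
Substituting into the budget: x_1* = 10 + 2/7·(m − 10·p_1 − 20·p_2)/p_1, and x_2* = 20 + 5/7·(…)/p_2.
Discretionary income = 160 − 10·11 − 20·2.08 = 8.4; x_1* = 10 + 2/7·8.4/11 = 10.2182; x_2* = 20 + 5/7·8.4/2.08 = 22.8846.

x_1* = 10.2182, x_2* = 22.8846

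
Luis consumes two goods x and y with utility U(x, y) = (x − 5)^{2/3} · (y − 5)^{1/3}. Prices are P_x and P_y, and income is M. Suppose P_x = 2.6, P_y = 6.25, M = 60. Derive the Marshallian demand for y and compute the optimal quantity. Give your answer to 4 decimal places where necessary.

y* = 5.84

MRS = 2·(y−5)/(x−5). Tangency with P_x/P_y gives y−5 = (1/2)·(P_x/P_y)·(x−5).
Substituting into the budget: x* = 5 + 2/3·(M − 5·P_x − 5·P_y)/P_x, and y* = 5 + 1/3·(…)/P_y.
Discretionary income = 60 − 5·2.6 − 5·6.25 = 15.75; y* = 5 + 1/3·15.75/6.25 = 5.84.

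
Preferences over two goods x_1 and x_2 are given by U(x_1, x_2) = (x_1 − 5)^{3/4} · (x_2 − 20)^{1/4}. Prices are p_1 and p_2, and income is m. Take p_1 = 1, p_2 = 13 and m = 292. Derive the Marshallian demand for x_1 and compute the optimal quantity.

x_1* = 25.25

Let x_1' = x_1−5, x_2' = x_2−20. MRS = 3·x_2'/x_1' = p_1/p_2.
Substituting into the budget: x_1* = 5 + 0.75·(m − 5·p_1 − 20·p_2)/p_1, and x_2* = 20 + 0.25·(…)/p_2.
Discretionary income = 292 − 5·1 − 20·13 = 27; x_1* = 5 + 0.75·27/1 = 25.25.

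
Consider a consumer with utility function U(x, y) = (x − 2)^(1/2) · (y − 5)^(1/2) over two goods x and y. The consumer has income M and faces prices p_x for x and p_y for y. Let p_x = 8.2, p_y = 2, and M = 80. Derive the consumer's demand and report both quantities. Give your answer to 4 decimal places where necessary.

Discretionary income = 80 − 2·8.2 − 5·2 = 53.6; x* = 2 + 0.5·53.6/8.2 = 5.2683; y* = 5 + 0.5·53.6/2 = 18.4.

x* = 5.2683, y* = 18.4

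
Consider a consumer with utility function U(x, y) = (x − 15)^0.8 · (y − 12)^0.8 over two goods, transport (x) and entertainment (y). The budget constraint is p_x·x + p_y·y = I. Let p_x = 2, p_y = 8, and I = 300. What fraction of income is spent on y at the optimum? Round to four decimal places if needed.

share on y = 0.61

Let x' = x−15, y' = y−12. MRS = y'/x' = p_x/p_y.
After buying the subsistence bundle (15, 12), a share 0.5 of the remaining income goes to x: x* = 15 + 0.5·(I − 15p_x − 12p_y)/p_x.
Discretionary income = 300 − 15·2 − 12·8 = 174; x* = 15 + 0.5·174/2 = 58.5; y* = 12 + 0.5·174/8 = 22.875.
Expenditure on y: 8·22.875 = 183; share = 0.61.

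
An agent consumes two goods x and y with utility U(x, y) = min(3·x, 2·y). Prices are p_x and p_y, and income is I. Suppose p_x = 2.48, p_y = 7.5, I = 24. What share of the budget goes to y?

share on y = 0.8194

With perfect complements, no substitution: consume in ratio x:y = 2:3.
Budget: p_x·x + p_y·(3/2)·x = I, so (2·p_x + 3·p_y)·x = 2·I.
Demand: x*(p_x,p_y,I) = 2·I/(2·p_x + 3·p_y), y* = 3·I/(2·p_x + 3·p_y).
Here 2·2.48 + 3·7.5 = 27.46, giving x* = 1.748 and y* = 2.622.
Expenditure on y: 7.5·2.622 = 19.665; share = 0.8194.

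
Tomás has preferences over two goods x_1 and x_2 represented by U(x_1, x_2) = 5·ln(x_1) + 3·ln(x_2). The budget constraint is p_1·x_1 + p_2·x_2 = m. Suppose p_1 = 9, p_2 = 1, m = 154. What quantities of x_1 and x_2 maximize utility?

x_1* = 10.6944, x_2* = 57.75

Tangency: MRS = (5/3)·x_2/x_1 = p_1/p_2.
So 5·p_2·x_2 = 3·p_1·x_1; combined with the budget, a share 0.625 of income goes to x_1.
Demand: x_1*(p_1,p_2,m) = 0.625·m/p_1 and x_2* = 0.375·m/p_2.
At p_1=9, p_2=1, m=154: x_1* = 0.625·154/9 = 10.6944, x_2* = 57.75.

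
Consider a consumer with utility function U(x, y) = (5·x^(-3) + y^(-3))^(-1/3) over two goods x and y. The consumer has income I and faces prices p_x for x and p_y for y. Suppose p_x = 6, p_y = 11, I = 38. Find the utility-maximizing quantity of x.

x* = 3.084

With the ratio pinned down, the budget gives x* = I/(p_x + p_y·(y/x)) and y* = (y/x)·x*.
Numerically y/x = 0.574708, so x* = 38/(6 + 11·0.574708) = 3.084.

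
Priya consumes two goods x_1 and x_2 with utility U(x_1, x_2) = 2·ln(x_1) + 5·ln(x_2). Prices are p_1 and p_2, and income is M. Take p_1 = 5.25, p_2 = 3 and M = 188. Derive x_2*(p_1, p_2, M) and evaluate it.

x_2* = 44.7619

MU_x_1/MU_x_2 = (2·x_2)/(5·x_1); tangency sets this equal to p_1/p_2.
So 2·p_2·x_2 = 5·p_1·x_1; combined with the budget, a share 2/7 of income goes to x_1.
Demand: x_1*(p_1,p_2,M) = 2/7·M/p_1 and x_2* = 5/7·M/p_2.
At p_1=5.25, p_2=3, M=188: x_2* = 5/7·188/3 = 44.7619.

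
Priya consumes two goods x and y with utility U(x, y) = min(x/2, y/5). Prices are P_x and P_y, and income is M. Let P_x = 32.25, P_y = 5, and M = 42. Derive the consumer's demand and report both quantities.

x* = 0.9385, y* = 2.3464

Leontief preferences: the optimum is at the kink where x/2 = y/5, i.e. y = (5/2)·x.
Budget: P_x·x + P_y·(5/2)·x = M, so (2·P_x + 5·P_y)·x = 2·M.
Demand: x*(P_x,P_y,M) = 2·M/(2·P_x + 5·P_y), y* = 5·M/(2·P_x + 5·P_y).
Here 2·32.25 + 5·5 = 89.5, giving x* = 0.9385 and y* = 2.3464.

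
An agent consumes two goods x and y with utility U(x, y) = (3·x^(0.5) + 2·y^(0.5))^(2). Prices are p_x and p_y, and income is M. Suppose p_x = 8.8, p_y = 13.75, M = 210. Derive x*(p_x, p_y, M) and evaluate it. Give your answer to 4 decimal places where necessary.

MU_x ∝ 3·x^(-0.5), MU_y ∝ 2·y^(-0.5), so MRS = (3/2)·(y/x)^(0.5) = p_x/p_y.
Hence y/x = ((2/3)·p_x/p_y)^(1/(0.5)), i.e. raised to the 2 power.
With the ratio pinned down, the budget gives x* = M/(p_x + p_y·(y/x)) and y* = (y/x)·x*.
Numerically y/x = 0.182044, so x* = 210/(8.8 + 13.75·0.182044) = 18.579.

x* = 18.579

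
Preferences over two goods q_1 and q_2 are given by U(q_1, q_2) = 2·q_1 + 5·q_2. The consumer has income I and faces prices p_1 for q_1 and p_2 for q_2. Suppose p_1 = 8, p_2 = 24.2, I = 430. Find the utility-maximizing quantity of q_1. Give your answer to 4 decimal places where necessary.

q_1* = 53.75

Linear utility — the consumer picks whichever good has higher MU/price: 2/8 = 0.25 vs 5/24.2 = 0.2066.
q_1 gives more utility per dollar, so spend all income on q_1: q_1* = I/p_1, q_2* = 0.
Numerically: q_1* = 53.75, q_2* = 0.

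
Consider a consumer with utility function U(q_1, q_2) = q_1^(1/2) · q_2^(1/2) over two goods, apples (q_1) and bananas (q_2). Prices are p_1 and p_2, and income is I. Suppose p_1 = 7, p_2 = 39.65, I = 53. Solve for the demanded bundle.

q_1* = 3.7857, q_2* = 0.6683

At p_1=7, p_2=39.65, I=53: q_1* = 0.5·53/7 = 3.7857, q_2* = 0.6683.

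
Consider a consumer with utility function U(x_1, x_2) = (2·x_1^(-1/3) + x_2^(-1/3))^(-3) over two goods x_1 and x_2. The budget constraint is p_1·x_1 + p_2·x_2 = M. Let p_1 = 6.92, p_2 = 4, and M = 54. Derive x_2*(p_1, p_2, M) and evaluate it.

From the CES first-order condition, 2·(x_2/x_1)^(4/3) = p_1/p_2.
Hence x_2/x_1 = ((1/2)·p_1/p_2)^(1/(4/3)), i.e. raised to the 0.75 power.
With the ratio pinned down, the budget gives x_1* = M/(p_1 + p_2·(x_2/x_1)) and x_2* = (x_2/x_1)·x_1*.
Numerically x_2/x_1 = 0.896937, so x_1* = 54/(6.92 + 4·0.896937) = 5.1391 and x_2* = 0.896937·5.1391 = 4.6094.

x_2* = 4.6094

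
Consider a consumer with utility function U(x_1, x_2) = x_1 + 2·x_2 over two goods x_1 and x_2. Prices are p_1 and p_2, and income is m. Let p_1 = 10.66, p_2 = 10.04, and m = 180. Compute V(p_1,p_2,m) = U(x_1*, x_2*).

V = 35.8566

Linear utility — the consumer picks whichever good has higher MU/price: 1/10.66 = 0.0938 vs 2/10.04 = 0.1992.
x_2 gives more utility per dollar, so spend all income on x_2: x_2* = m/p_2, x_1* = 0.
Numerically: x_1* = 0, x_2* = 17.9283.
Utility at the optimum: U(0, 17.9283) = 35.8566.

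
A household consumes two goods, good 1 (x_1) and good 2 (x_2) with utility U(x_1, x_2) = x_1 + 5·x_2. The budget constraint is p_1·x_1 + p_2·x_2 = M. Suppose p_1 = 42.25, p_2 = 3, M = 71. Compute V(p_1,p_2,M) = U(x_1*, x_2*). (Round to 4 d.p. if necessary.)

x_2 gives more utility per dollar, so spend all income on x_2: x_2* = M/p_2, x_1* = 0.
Numerically: x_1* = 0, x_2* = 23.6667.
Utility at the optimum: U(0, 23.6667) = 118.3333.

V = 118.3333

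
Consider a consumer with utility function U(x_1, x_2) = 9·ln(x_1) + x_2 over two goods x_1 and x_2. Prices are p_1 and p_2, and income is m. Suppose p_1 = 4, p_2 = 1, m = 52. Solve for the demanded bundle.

So x_1*(p_1,p_2) = 9·p_2/p_1, independent of income; and x_2* = (m − 9·p_2)/p_2.
At the given prices: x_1* = 9·1/4 = 2.25, and x_2* = 43.

x_1* = 2.25, x_2* = 43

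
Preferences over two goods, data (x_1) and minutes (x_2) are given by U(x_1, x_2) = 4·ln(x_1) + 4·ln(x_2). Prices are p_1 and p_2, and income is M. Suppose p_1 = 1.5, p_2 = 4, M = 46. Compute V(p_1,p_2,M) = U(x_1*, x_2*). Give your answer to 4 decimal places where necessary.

V = 17.9169

MU_x_1/MU_x_2 = (4·x_2)/(4·x_1); tangency sets this equal to p_1/p_2.
So 4·p_2·x_2 = 4·p_1·x_1; combined with the budget, a share 0.5 of income goes to x_1.
Demand: x_1*(p_1,p_2,M) = 0.5·M/p_1 and x_2* = 0.5·M/p_2.
At p_1=1.5, p_2=4, M=46: x_1* = 0.5·46/1.5 = 15.3333, x_2* = 5.75.
Utility at the optimum: U(15.3333, 5.75) = 17.9169.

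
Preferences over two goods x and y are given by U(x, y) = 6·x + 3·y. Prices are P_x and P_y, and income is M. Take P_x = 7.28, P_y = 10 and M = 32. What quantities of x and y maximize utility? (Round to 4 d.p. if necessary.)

x* = 4.3956, y* = 0

Perfect substitutes: compare marginal utility per dollar. 6/P_x vs 3/P_y → 0.8242 vs 0.3.
x gives more utility per dollar, so spend all income on x: x* = M/P_x, y* = 0.
Numerically: x* = 4.3956, y* = 0.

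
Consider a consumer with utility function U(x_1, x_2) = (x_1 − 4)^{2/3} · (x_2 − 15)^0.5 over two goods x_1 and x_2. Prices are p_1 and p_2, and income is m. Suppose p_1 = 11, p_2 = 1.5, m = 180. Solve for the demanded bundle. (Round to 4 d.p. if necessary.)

MRS = (4/3)·(x_2−15)/(x_1−4). Tangency with p_1/p_2 gives x_2−15 = (3/4)·(p_1/p_2)·(x_1−4).
Substituting into the budget: x_1* = 4 + 4/7·(m − 4·p_1 − 15·p_2)/p_1, and x_2* = 15 + 3/7·(…)/p_2.
Discretionary income = 180 − 4·11 − 15·1.5 = 113.5; x_1* = 4 + 4/7·113.5/11 = 9.8961; x_2* = 15 + 3/7·113.5/1.5 = 47.4286.

x_1* = 9.8961, x_2* = 47.4286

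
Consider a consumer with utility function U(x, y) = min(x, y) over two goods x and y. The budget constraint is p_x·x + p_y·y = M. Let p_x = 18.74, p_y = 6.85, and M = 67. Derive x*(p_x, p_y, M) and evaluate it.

Leontief preferences: the optimum is at the kink where x/1 = y/1, i.e. y = x.
Budget: p_x·x + p_y·x = M, so (p_x + p_y)·x = M.
Demand: x*(p_x,p_y,M) = M/(p_x + p_y), y* = M/(p_x + p_y).
Here 18.74 + 6.85 = 25.59, giving x* = 2.6182.

x* = 2.6182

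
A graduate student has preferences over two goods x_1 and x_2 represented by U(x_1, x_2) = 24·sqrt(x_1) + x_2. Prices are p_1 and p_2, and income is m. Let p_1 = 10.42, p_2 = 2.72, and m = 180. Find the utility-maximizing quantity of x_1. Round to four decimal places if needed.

MU_x_1 = 12/√x_1, MU_x_2 = 1. Tangency: 12/√x_1 = p_1/p_2.
Solve: √x_1 = 12·p_2/p_1, so x_1*(p_1,p_2) = (12·p_2/p_1)², and x_2* = (m − p_1·x_1*)/p_2.
Plugging in: x_1* = (12·2.72/10.42)² = 9.8122.

x_1* = 9.8122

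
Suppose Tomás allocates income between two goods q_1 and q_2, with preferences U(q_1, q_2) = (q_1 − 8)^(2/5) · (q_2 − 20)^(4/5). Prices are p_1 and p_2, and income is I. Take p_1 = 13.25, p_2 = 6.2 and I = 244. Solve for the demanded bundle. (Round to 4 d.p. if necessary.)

q_1* = 8.3522, q_2* = 21.5054

This is Cobb-Douglas in (q_1−8, q_2−20): tangency gives 0.4·p_2·(q_2−20) = 0.8·p_1·(q_1−8).
After buying the subsistence bundle (8, 20), a share 1/3 of the remaining income goes to q_1: q_1* = 8 + 1/3·(I − 8p_1 − 20p_2)/p_1.
Discretionary income = 244 − 8·13.25 − 20·6.2 = 14; q_1* = 8 + 1/3·14/13.25 = 8.3522; q_2* = 20 + 2/3·14/6.2 = 21.5054.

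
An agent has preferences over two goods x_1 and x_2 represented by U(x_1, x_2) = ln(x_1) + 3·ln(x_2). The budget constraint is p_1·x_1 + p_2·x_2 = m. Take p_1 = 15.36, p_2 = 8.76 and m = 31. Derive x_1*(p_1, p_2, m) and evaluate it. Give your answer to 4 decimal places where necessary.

x_1* = 0.5046

Demand: x_1*(p_1,p_2,m) = 0.25·m/p_1 and x_2* = 0.75·m/p_2.
At p_1=15.36, p_2=8.76, m=31: x_1* = 0.25·31/15.36 = 0.5046.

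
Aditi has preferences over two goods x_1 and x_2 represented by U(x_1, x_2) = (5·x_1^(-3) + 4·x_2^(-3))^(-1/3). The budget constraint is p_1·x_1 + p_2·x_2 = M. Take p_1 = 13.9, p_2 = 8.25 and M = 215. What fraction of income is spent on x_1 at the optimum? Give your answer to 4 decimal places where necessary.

Numerically x_2/x_1 = 1.077489, so x_1* = 215/(13.9 + 8.25·1.077489) = 9.4343 and x_2* = 1.077489·9.4343 = 10.1653.
Expenditure on x_1: 13.9·9.4343 = 131.1362; share = 0.6099.

share on x_1 = 0.6099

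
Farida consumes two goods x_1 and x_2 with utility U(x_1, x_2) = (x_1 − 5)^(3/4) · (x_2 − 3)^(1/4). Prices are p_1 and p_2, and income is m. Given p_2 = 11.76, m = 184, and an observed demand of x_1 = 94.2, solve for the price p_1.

Let x_1' = x_1−5, x_2' = x_2−3. MRS = 3·x_2'/x_1' = p_1/p_2.
Substituting into the budget: x_1* = 5 + 0.75·(m − 5·p_1 − 3·p_2)/p_1, and x_2* = 3 + 0.25·(…)/p_2.
Set x_1* = 94.2 in the demand function and solve for p_1: p_1 = 1.2.

p_1 = 1.2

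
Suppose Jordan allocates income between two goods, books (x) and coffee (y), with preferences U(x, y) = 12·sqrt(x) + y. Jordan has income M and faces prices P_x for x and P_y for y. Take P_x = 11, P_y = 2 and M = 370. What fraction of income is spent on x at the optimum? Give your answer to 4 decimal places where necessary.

share on x = 0.0354

Utility is quasi-linear in y; the FOC for x is 6/√x = P_x/P_y.
Solve: √x = 6·P_y/P_x, so x*(P_x,P_y) = (6·P_y/P_x)², and y* = (M − P_x·x*)/P_y.
Plugging in: x* = (6·2/11)² = 1.1901, y* = 178.4545.
Expenditure on x: 11·1.1901 = 13.0909; share = 0.0354.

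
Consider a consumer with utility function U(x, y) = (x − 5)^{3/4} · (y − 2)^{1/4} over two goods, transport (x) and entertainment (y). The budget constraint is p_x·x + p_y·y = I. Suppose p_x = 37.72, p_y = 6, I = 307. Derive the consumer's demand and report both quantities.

This is Cobb-Douglas in (x−5, y−2): tangency gives 0.75·p_y·(y−2) = 0.25·p_x·(x−5).
Substituting into the budget: x* = 5 + 0.75·(I − 5·p_x − 2·p_y)/p_x, and y* = 2 + 0.25·(…)/p_y.
Discretionary income = 307 − 5·37.72 − 2·6 = 106.4; x* = 5 + 0.75·106.4/37.72 = 7.1156; y* = 2 + 0.25·106.4/6 = 6.4333.

x* = 7.1156, y* = 6.4333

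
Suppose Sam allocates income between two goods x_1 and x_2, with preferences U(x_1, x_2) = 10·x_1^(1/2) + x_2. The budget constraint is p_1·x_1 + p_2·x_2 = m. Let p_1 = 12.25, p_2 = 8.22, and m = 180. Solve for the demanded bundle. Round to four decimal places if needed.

x_1* = 11.2567, x_2* = 5.1223

Set MRS = p_1/p_2: 5·x_1^(−1/2) = p_1/p_2.
Solve: √x_1 = 5·p_2/p_1, so x_1*(p_1,p_2) = (5·p_2/p_1)², and x_2* = (m − p_1·x_1*)/p_2.
Plugging in: x_1* = (5·8.22/12.25)² = 11.2567, x_2* = 5.1223.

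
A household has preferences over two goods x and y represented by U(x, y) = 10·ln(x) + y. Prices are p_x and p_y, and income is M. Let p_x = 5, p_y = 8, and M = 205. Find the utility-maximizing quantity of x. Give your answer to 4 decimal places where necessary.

x* = 16

Set MRS = p_x/p_y: (10/x)/1 = p_x/p_y.
So x*(p_x,p_y) = 10·p_y/p_x, independent of income; and y* = (M − 10·p_y)/p_y.
At the given prices: x* = 10·8/5 = 16.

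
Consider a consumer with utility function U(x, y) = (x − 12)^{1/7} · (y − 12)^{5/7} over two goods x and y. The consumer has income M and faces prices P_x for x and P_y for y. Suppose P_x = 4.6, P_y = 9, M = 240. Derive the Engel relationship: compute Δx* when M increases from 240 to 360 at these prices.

Discretionary income = 240 − 12·4.6 − 12·9 = 76.8; x* = 12 + 1/6·76.8/4.6 = 14.7826.
At M' = 360: x* = 19.1304. Change: 19.1304 − 14.7826 = 4.3478.

Δx* = 4.3478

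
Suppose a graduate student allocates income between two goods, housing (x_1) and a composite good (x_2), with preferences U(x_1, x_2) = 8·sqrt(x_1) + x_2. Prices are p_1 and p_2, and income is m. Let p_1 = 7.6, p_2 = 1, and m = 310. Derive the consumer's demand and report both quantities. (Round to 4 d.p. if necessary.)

Set MRS = p_1/p_2: 4·x_1^(−1/2) = p_1/p_2.
Solve: √x_1 = 4·p_2/p_1, so x_1*(p_1,p_2) = (4·p_2/p_1)², and x_2* = (m − p_1·x_1*)/p_2.
Plugging in: x_1* = (4·1/7.6)² = 0.277, x_2* = 307.8947.

x_1* = 0.277, x_2* = 307.8947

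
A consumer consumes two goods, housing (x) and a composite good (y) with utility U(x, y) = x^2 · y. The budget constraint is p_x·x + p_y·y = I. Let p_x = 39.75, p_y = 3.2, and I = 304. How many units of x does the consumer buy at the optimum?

MU_x/MU_y = (2·y)/(x); tangency sets this equal to p_x/p_y.
So 2·p_y·y = p_x·x; combined with the budget, a share 2/3 of income goes to x.
Demand: x*(p_x,p_y,I) = 2/3·I/p_x and y* = 1/3·I/p_y.
At p_x=39.75, p_y=3.2, I=304: x* = 2/3·304/39.75 = 5.0985.

x* = 5.0985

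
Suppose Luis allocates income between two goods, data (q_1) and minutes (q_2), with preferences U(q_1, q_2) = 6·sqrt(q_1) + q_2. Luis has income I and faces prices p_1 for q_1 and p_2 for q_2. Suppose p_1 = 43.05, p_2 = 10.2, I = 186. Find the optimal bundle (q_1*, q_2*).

q_1* = 0.5052, q_2* = 16.1029

Set MRS = p_1/p_2: 3·q_1^(−1/2) = p_1/p_2.
Thus q_1* = (3·p_2/p_1)² — independent of I — with the rest of income spent on q_2.
Plugging in: q_1* = (3·10.2/43.05)² = 0.5052, q_2* = 16.1029.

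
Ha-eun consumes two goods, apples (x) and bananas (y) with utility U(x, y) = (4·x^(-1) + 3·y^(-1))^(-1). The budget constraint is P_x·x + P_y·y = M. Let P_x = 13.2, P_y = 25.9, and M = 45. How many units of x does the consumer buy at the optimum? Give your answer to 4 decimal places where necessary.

From the CES first-order condition, (4/3)·(y/x)^(2) = P_x/P_y.
Solve for the ratio: y/x = [(3/4)·P_x/P_y]^(0.5).
Substitute y = (y/x)·x into the budget: x* = M/(P_x + P_y·(y/x)).
Numerically y/x = 0.618255, so x* = 45/(13.2 + 25.9·0.618255) = 1.5404.

x* = 1.5404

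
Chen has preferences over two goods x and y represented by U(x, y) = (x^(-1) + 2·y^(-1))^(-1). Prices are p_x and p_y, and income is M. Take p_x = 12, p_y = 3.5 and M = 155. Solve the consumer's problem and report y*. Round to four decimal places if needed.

y* = 19.1771

From the CES first-order condition, (1/2)·(y/x)^(2) = p_x/p_y.
Solve for the ratio: y/x = [2·p_x/p_y]^(0.5).
With the ratio pinned down, the budget gives x* = M/(p_x + p_y·(y/x)) and y* = (y/x)·x*.
Numerically y/x = 2.618615, so x* = 155/(12 + 3.5·2.618615) = 7.3234 and y* = 2.618615·7.3234 = 19.1771.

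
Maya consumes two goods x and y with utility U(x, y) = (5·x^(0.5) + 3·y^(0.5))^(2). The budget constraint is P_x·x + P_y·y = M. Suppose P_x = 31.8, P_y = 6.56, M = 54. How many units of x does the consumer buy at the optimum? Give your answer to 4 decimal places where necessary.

x* = 0.6186

MU_x ∝ 5·x^(-0.5), MU_y ∝ 3·y^(-0.5), so MRS = (5/3)·(y/x)^(0.5) = P_x/P_y.
Solve for the ratio: y/x = [(3/5)·P_x/P_y]^(2).
Substitute y = (y/x)·x into the budget: x* = M/(P_x + P_y·(y/x)).
Numerically y/x = 8.459585, so x* = 54/(31.8 + 6.56·8.459585) = 0.6186.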